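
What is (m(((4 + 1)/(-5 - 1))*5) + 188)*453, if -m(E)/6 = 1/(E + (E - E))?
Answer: 2145408/25 ≈ 85816.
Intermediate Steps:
m(E) = -6/E (m(E) = -6/(E + (E - E)) = -6/(E + 0) = -6/E)
(m(((4 + 1)/(-5 - 1))*5) + 188)*453 = (-6*(-5 - 1)/(5*(4 + 1)) + 188)*453 = (-6/((5/(-6))*5) + 188)*453 = (-6/((5*(-1/6))*5) + 188)*453 = (-6/((-5/6*5)) + 188)*453 = (-6/(-25/6) + 188)*453 = (-6*(-6/25) + 188)*453 = (36/25 + 188)*453 = (4736/25)*453 = 2145408/25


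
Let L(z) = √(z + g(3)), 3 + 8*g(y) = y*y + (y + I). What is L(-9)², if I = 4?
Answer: -59/8 ≈ -7.3750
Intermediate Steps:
g(y) = ⅛ + y/8 + y²/8 (g(y) = -3/8 + (y*y + (y + 4))/8 = -3/8 + (y² + (4 + y))/8 = -3/8 + (4 + y + y²)/8 = -3/8 + (½ + y/8 + y²/8) = ⅛ + y/8 + y²/8)
L(z) = √(13/8 + z) (L(z) = √(z + (⅛ + (⅛)*3 + (⅛)*3²)) = √(z + (⅛ + 3/8 + (⅛)*9)) = √(z + (⅛ + 3/8 + 9/8)) = √(z + 13/8) = √(13/8 + z))
L(-9)² = (√(26 + 16*(-9))/4)² = (√(26 - 144)/4)² = (√(-118)/4)² = ((I*√118)/4)² = (I*√118/4)² = -59/8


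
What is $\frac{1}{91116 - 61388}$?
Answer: $\frac{1}{29728} \approx 3.3638 \cdot 10^{-5}$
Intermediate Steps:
$\frac{1}{91116 - 61388} = \frac{1}{29728}$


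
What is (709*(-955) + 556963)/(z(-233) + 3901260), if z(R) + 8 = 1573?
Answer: -120132/3902825 ≈ -0.030781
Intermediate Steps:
z(R) = 1565 (z(R) = -8 + 1573 = 1565)
(709*(-955) + 556963)/(z(-233) + 3901260) = (709*(-955) + 556963)/(1565 + 3901260) = (-677095 + 556963)/3902825 = -120132*1/3902825 = -120132/3902825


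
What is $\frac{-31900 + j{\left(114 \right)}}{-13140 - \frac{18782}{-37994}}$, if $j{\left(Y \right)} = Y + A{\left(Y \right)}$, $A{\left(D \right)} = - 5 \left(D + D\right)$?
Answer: $\frac{625495222}{249611189} \approx 2.5059$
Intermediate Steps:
$A{\left(D \right)} = - 10 D$ ($A{\left(D \right)} = - 5 \cdot 2 D = - 10 D$)
$j{\left(Y \right)} = - 9 Y$ ($j{\left(Y \right)} = Y - 10 Y = - 9 Y$)
$\frac{-31900 + j{\left(114 \right)}}{-13140 - \frac{18782}{-37994}} = \frac{-31900 - 1026}{-13140 - \frac{18782}{-37994}} = \frac{-31900 - 1026}{-13140 - - \frac{9391}{18997}} = - \frac{32926}{-13140 + \frac{9391}{18997}} = - \frac{32926}{- \frac{249611189}{18997}} = \left(-32926\right) \left(- \frac{18997}{249611189}\right) = \frac{625495222}{249611189}$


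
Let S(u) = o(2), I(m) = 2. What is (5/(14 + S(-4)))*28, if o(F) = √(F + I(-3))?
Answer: 35/4 ≈ 8.7500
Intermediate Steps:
o(F) = √(2 + F) (o(F) = √(F + 2) = √(2 + F))
S(u) = 2 (S(u) = √(2 + 2) = √4 = 2)
(5/(14 + S(-4)))*28 = (5/(14 + 2))*28 = (5/16)*28 = 35/4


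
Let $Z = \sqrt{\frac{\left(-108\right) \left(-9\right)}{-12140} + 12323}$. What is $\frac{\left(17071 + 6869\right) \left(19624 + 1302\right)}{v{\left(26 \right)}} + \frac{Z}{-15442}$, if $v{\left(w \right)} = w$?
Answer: $\frac{250484220}{13} - \frac{\sqrt{113509188170}}{46866470} \approx 1.9268 \cdot 10^{7}$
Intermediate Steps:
$Z = \frac{\sqrt{113509188170}}{3035}$ ($Z = \sqrt{972 \left(- \frac{1}{12140}\right) + 12323} = \sqrt{- \frac{243}{3035} + 12323} = \sqrt{\frac{37400062}{3035}} = \frac{\sqrt{113509188170}}{3035} \approx 111.01$)
$\frac{\left(17071 + 6869\right) \left(19624 + 1302\right)}{v{\left(26 \right)}} + \frac{Z}{-15442} = \frac{\left(17071 + 6869\right) \left(19624 + 1302\right)}{26} + \frac{\frac{1}{3035} \sqrt{113509188170}}{-15442} = 23940 \cdot 20926 \cdot \frac{1}{26} + \frac{\sqrt{113509188170}}{3035} \left(- \frac{1}{15442}\right) = 500968440 \cdot \frac{1}{26} - \frac{\sqrt{113509188170}}{46866470} = \frac{250484220}{13} - \frac{\sqrt{113509188170}}{46866470}$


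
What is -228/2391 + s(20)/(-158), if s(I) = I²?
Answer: -165404/62963 ≈ -2.6270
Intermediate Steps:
-228/2391 + s(20)/(-158) = -228/2391 + 20²/(-158) = -228*1/2391 + 400*(-1/158) = -76/797 - 200/79 = -165404/62963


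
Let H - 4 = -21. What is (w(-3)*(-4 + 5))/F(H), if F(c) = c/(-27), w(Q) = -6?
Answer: -162/17 ≈ -9.5294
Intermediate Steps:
H = -17 (H = 4 - 21 = -17)
F(c) = -c/27 (F(c) = c*(-1/27) = -c/27)
(w(-3)*(-4 + 5))/F(H) = (-6*(-4 + 5))/((-1/27*(-17))) = (-6*1)/(17/27) = -6*27/17 = -162/17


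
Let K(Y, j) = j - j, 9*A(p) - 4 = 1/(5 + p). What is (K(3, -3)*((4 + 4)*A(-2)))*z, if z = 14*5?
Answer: 0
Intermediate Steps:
z = 70
A(p) = 4/9 + 1/(9*(5 + p))
K(Y, j) = 0
(K(3, -3)*((4 + 4)*A(-2)))*z = (0*((4 + 4)*((21 + 4*(-2))/(9*(5 - 2)))))*70 = (0*(8*((⅑)*(21 - 8)/3)))*70 = (0*(8*((⅑)*(⅓)*13)))*70 = (0*(8*(13/27)))*70 = (0*(104/27))*70 = 0*70 = 0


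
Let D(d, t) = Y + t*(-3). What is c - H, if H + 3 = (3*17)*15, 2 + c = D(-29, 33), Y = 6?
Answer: -857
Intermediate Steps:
D(d, t) = 6 - 3*t (D(d, t) = 6 + t*(-3) = 6 - 3*t)
c = -95 (c = -2 + (6 - 3*33) = -2 + (6 - 99) = -2 - 93 = -95)
H = 762 (H = -3 + (3*17)*15 = -3 + 51*15 = -3 + 765 = 762)
c - H = -95 - 1*762 = -95 - 762 = -857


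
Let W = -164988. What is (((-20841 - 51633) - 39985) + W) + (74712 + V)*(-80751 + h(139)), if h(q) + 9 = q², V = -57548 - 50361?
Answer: 2039313036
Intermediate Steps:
V = -107909
h(q) = -9 + q²
(((-20841 - 51633) - 39985) + W) + (74712 + V)*(-80751 + h(139)) = (((-20841 - 51633) - 39985) - 164988) + (74712 - 107909)*(-80751 + (-9 + 139²)) = ((-72474 - 39985) - 164988) - 33197*(-80751 + (-9 + 19321)) = (-112459 - 164988) - 33197*(-80751 + 19312) = -277447 - 33197*(-61439) = -277447 + 2039590483 = 2039313036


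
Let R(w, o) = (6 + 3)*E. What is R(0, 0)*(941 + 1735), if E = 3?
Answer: 72252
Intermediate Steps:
R(w, o) = 27 (R(w, o) = (6 + 3)*3 = 9*3 = 27)
R(0, 0)*(941 + 1735) = 27*(941 + 1735) = 27*2676 = 72252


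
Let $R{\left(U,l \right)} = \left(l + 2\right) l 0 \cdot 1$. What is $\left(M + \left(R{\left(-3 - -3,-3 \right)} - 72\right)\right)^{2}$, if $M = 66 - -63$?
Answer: $3249$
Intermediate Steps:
$M = 129$ ($M = 66 + 63 = 129$)
$R{\left(U,l \right)} = 0$ ($R{\left(U,l \right)} = \left(2 + l\right) l 0 \cdot 1 = l \left(2 + l\right) 0 \cdot 1 = 0 \cdot 1 = 0$)
$\left(M + \left(R{\left(-3 - -3,-3 \right)} - 72\right)\right)^{2} = \left(129 + \left(0 - 72\right)\right)^{2} = \left(129 - 72\right)^{2} = 57^{2} = 3249$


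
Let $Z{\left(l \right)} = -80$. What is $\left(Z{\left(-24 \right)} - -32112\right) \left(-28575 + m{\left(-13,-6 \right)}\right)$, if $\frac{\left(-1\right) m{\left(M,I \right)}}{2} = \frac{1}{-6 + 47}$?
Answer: $- \frac{37527954464}{41} \approx -9.1532 \cdot 10^{8}$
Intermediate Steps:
$m{\left(M,I \right)} = - \frac{2}{41}$ ($m{\left(M,I \right)} = - \frac{2}{-6 + 47} = - \frac{2}{41}$)
$\left(Z{\left(-24 \right)} - -32112\right) \left(-28575 + m{\left(-13,-6 \right)}\right) = \left(-80 - -32112\right) \left(-28575 - \frac{2}{41}\right) = \left(-80 + 32112\right) \left(- \frac{1171577}{41}\right) = 32032 \left(- \frac{1171577}{41}\right) = - \frac{37527954464}{41}$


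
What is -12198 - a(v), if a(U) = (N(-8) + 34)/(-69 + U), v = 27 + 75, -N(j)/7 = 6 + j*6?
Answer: -402862/33 ≈ -12208.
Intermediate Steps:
N(j) = -42 - 42*j (N(j) = -7*(6 + j*6) = -7*(6 + 6*j) = -42 - 42*j)
v = 102
a(U) = 328/(-69 + U) (a(U) = ((-42 - 42*(-8)) + 34)/(-69 + U) = ((-42 + 336) + 34)/(-69 + U) = (294 + 34)/(-69 + U) = 328/(-69 + U))
-12198 - a(v) = -12198 - 328/(-69 + 102) = -12198 - 328/33 = -402862/33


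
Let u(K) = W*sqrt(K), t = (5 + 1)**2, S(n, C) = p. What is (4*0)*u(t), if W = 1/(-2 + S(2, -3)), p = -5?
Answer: 0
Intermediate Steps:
S(n, C) = -5
t = 36 (t = 6**2 = 36)
W = -1/7 (W = 1/(-2 - 5) = 1/(-7) = -1/7 ≈ -0.14286)
u(K) = -sqrt(K)/7
(4*0)*u(t) = (4*0)*(-sqrt(36)/7) = 0*(-1/7*6) = 0*(-6/7) = 0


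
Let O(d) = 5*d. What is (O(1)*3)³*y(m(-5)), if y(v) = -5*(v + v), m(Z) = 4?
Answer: -135000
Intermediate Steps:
y(v) = -10*v
(O(1)*3)³*y(m(-5)) = ((5*1)*3)³*(-10*4) = (5*3)³*(-40) = 15³*(-40) = 3375*(-40) = -135000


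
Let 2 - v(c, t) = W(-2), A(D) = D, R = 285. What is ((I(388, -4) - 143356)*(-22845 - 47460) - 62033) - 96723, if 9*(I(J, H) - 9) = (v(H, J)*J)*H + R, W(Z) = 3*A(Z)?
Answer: 30517846222/3 ≈ 1.0173e+10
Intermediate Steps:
W(Z) = 3*Z
v(c, t) = 8 (v(c, t) = 2 - 3*(-2) = 2 - 1*(-6) = 2 + 6 = 8)
I(J, H) = 122/3 + 8*H*J/9 (I(J, H) = 9 + ((8*J)*H + 285)/9 = 9 + (8*H*J + 285)/9 = 9 + (285 + 8*H*J)/9 = 9 + (95/3 + 8*H*J/9) = 122/3 + 8*H*J/9)
((I(388, -4) - 143356)*(-22845 - 47460) - 62033) - 96723 = (((122/3 + (8/9)*(-4)*388) - 143356)*(-22845 - 47460) - 62033) - 96723 = (((122/3 - 12416/9) - 143356)*(-70305) - 62033) - 96723 = ((-12050/9 - 143356)*(-70305) - 62033) - 96723 = (-1302254/9*(-70305) - 62033) - 96723 = (30518322490/3 - 62033) - 96723 = 30518136391/3 - 96723 = 30517846222/3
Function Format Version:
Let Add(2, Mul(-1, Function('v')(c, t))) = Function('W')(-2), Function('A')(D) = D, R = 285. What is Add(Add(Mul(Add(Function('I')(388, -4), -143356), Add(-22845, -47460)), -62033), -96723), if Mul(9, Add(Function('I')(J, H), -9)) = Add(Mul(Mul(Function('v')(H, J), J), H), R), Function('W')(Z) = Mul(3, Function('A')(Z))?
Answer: Rational(30517846222, 3) ≈ 1.0173e+10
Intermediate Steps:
Function('W')(Z) = Mul(3, Z)
Function('v')(c, t) = 8 (Function('v')(c, t) = Add(2, Mul(-1, Mul(3, -2))) = Add(2, Mul(-1, -6)) = Add(2, 6) = 8)
Function('I')(J, H) = Add(Rational(122, 3), Mul(Rational(8, 9), H, J)) (Function('I')(J, H) = Add(9, Mul(Rational(1, 9), Add(Mul(Mul(8, J), H), 285))) = Add(9, Mul(Rational(1, 9), Add(Mul(8, H, J), 285))) = Add(9, Mul(Rational(1, 9), Add(285, Mul(8, H, J)))) = Add(9, Add(Rational(95, 3), Mul(Rational(8, 9), H, J))) = Add(Rational(122, 3), Mul(Rational(8, 9), H, J)))
Add(Add(Mul(Add(Function('I')(388, -4), -143356), Add(-22845, -47460)), -62033), -96723) = Add(Add(Mul(Add(Add(Rational(122, 3), Mul(Rational(8, 9), -4, 388)), -143356), Add(-22845, -47460)), -62033), -96723) = Add(Add(Mul(Add(Add(Rational(122, 3), Rational(-12416, 9)), -143356), -70305), -62033), -96723) = Add(Add(Mul(Add(Rational(-12050, 9), -143356), -70305), -62033), -96723) = Add(Add(Mul(Rational(-1302254, 9), -70305), -62033), -96723) = Add(Add(Rational(30518322490, 3), -62033), -96723) = Add(Rational(30518136391, 3), -96723) = Rational(30517846222, 3)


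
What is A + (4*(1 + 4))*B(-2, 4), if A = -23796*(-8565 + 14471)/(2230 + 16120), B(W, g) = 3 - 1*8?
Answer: -71187088/9175 ≈ -7758.8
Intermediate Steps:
B(W, g) = -5 (B(W, g) = 3 - 8 = -5)
A = -70269588/9175 (A = -23796/(18350/5906) = -23796/(18350*(1/5906)) = -23796/9175/2953 = -23796*2953/9175 = -70269588/9175 ≈ -7658.8)
A + (4*(1 + 4))*B(-2, 4) = -70269588/9175 + (4*(1 + 4))*(-5) = -70269588/9175 + (4*5)*(-5) = -70269588/9175 + 20*(-5) = -70269588/9175 - 100 = -71187088/9175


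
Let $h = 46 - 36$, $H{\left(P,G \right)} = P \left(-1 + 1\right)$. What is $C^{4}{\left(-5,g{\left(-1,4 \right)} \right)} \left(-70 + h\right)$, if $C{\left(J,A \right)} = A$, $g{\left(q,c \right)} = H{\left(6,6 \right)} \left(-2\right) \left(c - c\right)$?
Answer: $0$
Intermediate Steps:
$H{\left(P,G \right)} = 0$ ($H{\left(P,G \right)} = P 0 = 0$)
$g{\left(q,c \right)} = 0$ ($g{\left(q,c \right)} = 0 \left(-2\right) \left(c - c\right) = 0 \cdot 0 = 0$)
$h = 10$
$C^{4}{\left(-5,g{\left(-1,4 \right)} \right)} \left(-70 + h\right) = 0^{4} \left(-70 + 10\right) = 0 \left(-60\right) = 0$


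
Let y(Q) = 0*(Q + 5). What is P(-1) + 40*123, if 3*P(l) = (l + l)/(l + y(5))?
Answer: 14762/3 ≈ 4920.7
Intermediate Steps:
y(Q) = 0 (y(Q) = 0*(5 + Q) = 0)
P(l) = ⅔ (P(l) = ((l + l)/(l + 0))/3 = ((2*l)/l)/3 = (⅓)*2 = ⅔)
P(-1) + 40*123 = ⅔ + 40*123 = ⅔ + 4920 = 14762/3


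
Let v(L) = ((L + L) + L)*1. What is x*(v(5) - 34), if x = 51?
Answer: -969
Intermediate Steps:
v(L) = 3*L (v(L) = (2*L + L)*1 = (3*L)*1 = 3*L)
x*(v(5) - 34) = 51*(3*5 - 34) = 51*(15 - 34) = 51*(-19) = -969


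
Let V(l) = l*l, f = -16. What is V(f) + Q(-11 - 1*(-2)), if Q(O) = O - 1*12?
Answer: 235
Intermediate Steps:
Q(O) = -12 + O (Q(O) = O - 12 = -12 + O)
V(l) = l²
V(f) + Q(-11 - 1*(-2)) = (-16)² + (-12 + (-11 - 1*(-2))) = 256 + (-12 + (-11 + 2)) = 256 + (-12 - 9) = 256 - 21 = 235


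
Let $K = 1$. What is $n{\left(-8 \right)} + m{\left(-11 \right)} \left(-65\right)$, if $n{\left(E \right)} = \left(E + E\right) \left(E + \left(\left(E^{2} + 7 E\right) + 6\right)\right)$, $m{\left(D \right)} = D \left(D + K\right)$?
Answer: $-7246$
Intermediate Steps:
$m{\left(D \right)} = D \left(1 + D\right)$ ($m{\left(D \right)} = D \left(D + 1\right) = D \left(1 + D\right)$)
$n{\left(E \right)} = 2 E \left(6 + E^{2} + 8 E\right)$ ($n{\left(E \right)} = 2 E \left(E + \left(6 + E^{2} + 7 E\right)\right) = 2 E \left(6 + E^{2} + 8 E\right)$)
$n{\left(-8 \right)} + m{\left(-11 \right)} \left(-65\right) = 2 \left(-8\right) \left(6 + \left(-8\right)^{2} + 8 \left(-8\right)\right) + - 11 \left(1 - 11\right) \left(-65\right) = 2 \left(-8\right) \left(6 + 64 - 64\right) + \left(-11\right) \left(-10\right) \left(-65\right) = 2 \left(-8\right) 6 + 110 \left(-65\right) = -96 - 7150 = -7246$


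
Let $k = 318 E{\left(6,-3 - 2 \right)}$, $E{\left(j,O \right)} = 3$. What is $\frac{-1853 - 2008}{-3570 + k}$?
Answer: $\frac{1287}{872} \approx 1.4759$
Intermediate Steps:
$k = 954$ ($k = 318 \cdot 3 = 954$)
$\frac{-1853 - 2008}{-3570 + k} = \frac{-1853 - 2008}{-3570 + 954} = - \frac{3861}{-2616} = \left(-3861\right) \left(- \frac{1}{2616}\right) = \frac{1287}{872}$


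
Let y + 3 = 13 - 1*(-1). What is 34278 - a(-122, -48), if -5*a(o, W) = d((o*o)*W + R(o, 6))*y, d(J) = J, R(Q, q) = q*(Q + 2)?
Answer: -7695282/5 ≈ -1.5391e+6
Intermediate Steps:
R(Q, q) = q*(2 + Q)
y = 11 (y = -3 + (13 - 1*(-1)) = -3 + (13 + 1) = -3 + 14 = 11)
a(o, W) = -132/5 - 66*o/5 - 11*W*o²/5 (a(o, W) = -((o*o)*W + 6*(2 + o))*11/5 = -(o²*W + (12 + 6*o))*11/5 = -(W*o² + (12 + 6*o))*11/5 = -(12 + 6*o + W*o²)*11/5 = -(132 + 66*o + 11*W*o²)/5 = -132/5 - 66*o/5 - 11*W*o²/5)
34278 - a(-122, -48) = 34278 - (-132/5 - 66/5*(-122) - 11/5*(-48)*(-122)²) = 34278 - (-132/5 + 8052/5 - 11/5*(-48)*14884) = 34278 - (-132/5 + 8052/5 + 7858752/5) = 34278 - 1*7866672/5 = 34278 - 7866672/5 = -7695282/5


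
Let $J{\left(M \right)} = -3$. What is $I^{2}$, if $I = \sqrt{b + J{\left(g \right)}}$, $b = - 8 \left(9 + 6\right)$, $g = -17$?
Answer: $-123$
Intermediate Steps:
$b = -120$ ($b = \left(-8\right) 15 = -120$)
$I = i \sqrt{123}$ ($I = \sqrt{-120 - 3} = \sqrt{-123} = i \sqrt{123} \approx 11.091 i$)
$I^{2} = \left(i \sqrt{123}\right)^{2} = -123$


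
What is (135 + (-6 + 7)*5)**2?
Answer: 19600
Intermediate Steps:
(135 + (-6 + 7)*5)**2 = (135 + 1*5)**2 = (135 + 5)**2 = 140**2 = 19600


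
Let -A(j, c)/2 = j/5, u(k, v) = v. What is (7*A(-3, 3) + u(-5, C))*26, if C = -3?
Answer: 702/5 ≈ 140.40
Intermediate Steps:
A(j, c) = -2*j/5
(7*A(-3, 3) + u(-5, C))*26 = (7*(-2/5*(-3)) - 3)*26 = (7*(6/5) - 3)*26 = (42/5 - 3)*26 = (27/5)*26 = 702/5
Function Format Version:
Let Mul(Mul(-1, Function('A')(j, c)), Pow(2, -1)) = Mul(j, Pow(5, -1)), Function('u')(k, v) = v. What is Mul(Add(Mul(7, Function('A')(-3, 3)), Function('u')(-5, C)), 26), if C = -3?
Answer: Rational(702, 5) ≈ 140.40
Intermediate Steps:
Function('A')(j, c) = Mul(Rational(-2, 5), j) (Function('A')(j, c) = Mul(-2, Mul(j, Pow(5, -1))) = Mul(-2, Mul(j, Rational(1, 5))) = Mul(-2, Mul(Rational(1, 5), j)) = Mul(Rational(-2, 5), j))
Mul(Add(Mul(7, Function('A')(-3, 3)), Function('u')(-5, C)), 26) = Mul(Add(Mul(7, Mul(Rational(-2, 5), -3)), -3), 26) = Mul(Add(Mul(7, Rational(6, 5)), -3), 26) = Mul(Add(Rational(42, 5), -3), 26) = Mul(Rational(27, 5), 26) = Rational(702, 5)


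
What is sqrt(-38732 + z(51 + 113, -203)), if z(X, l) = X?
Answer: 2*I*sqrt(9642) ≈ 196.39*I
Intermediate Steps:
sqrt(-38732 + z(51 + 113, -203)) = sqrt(-38732 + (51 + 113)) = sqrt(-38732 + 164) = sqrt(-38568) = 2*I*sqrt(9642)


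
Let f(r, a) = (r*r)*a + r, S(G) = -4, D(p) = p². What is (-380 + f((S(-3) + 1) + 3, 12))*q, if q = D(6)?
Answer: -13680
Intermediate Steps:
q = 36 (q = 6² = 36)
f(r, a) = r + a*r² (f(r, a) = r²*a + r = a*r² + r = r + a*r²)
(-380 + f((S(-3) + 1) + 3, 12))*q = (-380 + ((-4 + 1) + 3)*(1 + 12*((-4 + 1) + 3)))*36 = (-380 + (-3 + 3)*(1 + 12*(-3 + 3)))*36 = (-380 + 0*(1 + 12*0))*36 = (-380 + 0*(1 + 0))*36 = (-380 + 0*1)*36 = (-380 + 0)*36 = -380*36 = -13680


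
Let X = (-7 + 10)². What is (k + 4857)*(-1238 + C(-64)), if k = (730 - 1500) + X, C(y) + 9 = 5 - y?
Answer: -4825088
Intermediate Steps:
X = 9 (X = 3² = 9)
C(y) = -4 - y (C(y) = -9 + (5 - y) = -4 - y)
k = -761 (k = (730 - 1500) + 9 = -770 + 9 = -761)
(k + 4857)*(-1238 + C(-64)) = (-761 + 4857)*(-1238 + (-4 - 1*(-64))) = 4096*(-1238 + (-4 + 64)) = 4096*(-1238 + 60) = 4096*(-1178) = -4825088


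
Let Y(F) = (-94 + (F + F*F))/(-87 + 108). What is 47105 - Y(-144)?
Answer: 968707/21 ≈ 46129.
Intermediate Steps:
Y(F) = -94/21 + F/21 + F**2/21 (Y(F) = (-94 + (F + F**2))/21 = (-94 + F + F**2)*(1/21) = -94/21 + F/21 + F**2/21)
47105 - Y(-144) = 47105 - (-94/21 + (1/21)*(-144) + (1/21)*(-144)**2) = 47105 - (-94/21 - 48/7 + (1/21)*20736) = 47105 - (-94/21 - 48/7 + 6912/7) = 47105 - 1*20498/21 = 47105 - 20498/21 = 968707/21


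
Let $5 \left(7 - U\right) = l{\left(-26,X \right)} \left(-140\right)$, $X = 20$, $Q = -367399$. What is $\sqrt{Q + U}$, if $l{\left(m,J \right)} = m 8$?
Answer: $4 i \sqrt{23326} \approx 610.91 i$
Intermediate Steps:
$l{\left(m,J \right)} = 8 m$
$U = -5817$ ($U = 7 - \frac{8 \left(-26\right) \left(-140\right)}{5} = 7 - \frac{\left(-208\right) \left(-140\right)}{5} = 7 - 5824 = -5817$)
$\sqrt{Q + U} = \sqrt{-367399 - 5817} = \sqrt{-373216} = 4 i \sqrt{23326}$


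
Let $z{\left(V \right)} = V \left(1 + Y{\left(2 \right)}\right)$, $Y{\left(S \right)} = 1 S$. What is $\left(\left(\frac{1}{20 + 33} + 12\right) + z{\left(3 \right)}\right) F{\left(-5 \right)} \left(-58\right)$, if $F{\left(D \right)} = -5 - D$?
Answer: $0$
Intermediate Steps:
$Y{\left(S \right)} = S$
$z{\left(V \right)} = 3 V$ ($z{\left(V \right)} = V \left(1 + 2\right) = V 3 = 3 V$)
$\left(\left(\frac{1}{20 + 33} + 12\right) + z{\left(3 \right)}\right) F{\left(-5 \right)} \left(-58\right) = \left(\left(\frac{1}{20 + 33} + 12\right) + 3 \cdot 3\right) \left(-5 - -5\right) \left(-58\right) = \left(\left(\frac{1}{53} + 12\right) + 9\right) \left(-5 + 5\right) \left(-58\right) = \left(\left(\frac{1}{53} + 12\right) + 9\right) 0 \left(-58\right) = \left(\frac{637}{53} + 9\right) 0 \left(-58\right) = \frac{1114}{53} \cdot 0 \left(-58\right) = 0 \left(-58\right) = 0$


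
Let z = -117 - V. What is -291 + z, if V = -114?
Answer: -294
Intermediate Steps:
z = -3 (z = -117 - 1*(-114) = -117 + 114 = -3)
-291 + z = -291 - 3 = -294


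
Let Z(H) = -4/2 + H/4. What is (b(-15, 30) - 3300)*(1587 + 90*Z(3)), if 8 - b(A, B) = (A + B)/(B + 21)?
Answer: -165052581/34 ≈ -4.8545e+6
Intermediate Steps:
b(A, B) = 8 - (A + B)/(21 + B) (b(A, B) = 8 - (A + B)/(B + 21) = 8 - (A + B)/(21 + B))
Z(H) = -2 + H/4 (Z(H) = -4*½ + H*(¼) = -2 + H/4)
(b(-15, 30) - 3300)*(1587 + 90*Z(3)) = ((168 - 1*(-15) + 7*30)/(21 + 30) - 3300)*(1587 + 90*(-2 + (¼)*3)) = ((168 + 15 + 210)/51 - 3300)*(1587 + 90*(-2 + ¾)) = ((1/51)*393 - 3300)*(1587 + 90*(-5/4)) = (131/17 - 3300)*(1587 - 225/2) = -55969/17*2949/2 = -165052581/34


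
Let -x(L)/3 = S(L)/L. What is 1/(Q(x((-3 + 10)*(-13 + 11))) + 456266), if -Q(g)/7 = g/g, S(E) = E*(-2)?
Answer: 1/456259 ≈ 2.1917e-6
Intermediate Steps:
S(E) = -2*E
x(L) = 6 (x(L) = -3*(-2*L)/L = -3*(-2) = 6)
Q(g) = -7 (Q(g) = -7*g/g = -7*1 = -7)
1/(Q(x((-3 + 10)*(-13 + 11))) + 456266) = 1/(-7 + 456266) = 1/456259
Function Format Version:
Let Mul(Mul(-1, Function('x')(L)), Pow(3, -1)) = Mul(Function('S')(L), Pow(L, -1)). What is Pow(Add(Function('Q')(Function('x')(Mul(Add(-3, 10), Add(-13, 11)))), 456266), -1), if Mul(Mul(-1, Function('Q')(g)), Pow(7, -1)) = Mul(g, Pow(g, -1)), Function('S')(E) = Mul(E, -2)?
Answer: Rational(1, 456259) ≈ 2.1917e-6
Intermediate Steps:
Function('S')(E) = Mul(-2, E)
Function('x')(L) = 6 (Function('x')(L) = Mul(-3, Mul(Mul(-2, L), Pow(L, -1))) = Mul(-3, -2) = 6)
Function('Q')(g) = -7 (Function('Q')(g) = Mul(-7, Mul(g, Pow(g, -1))) = Mul(-7, 1) = -7)
Pow(Add(Function('Q')(Function('x')(Mul(Add(-3, 10), Add(-13, 11)))), 456266), -1) = Pow(Add(-7, 456266), -1) = Pow(456259, -1) = Rational(1, 456259)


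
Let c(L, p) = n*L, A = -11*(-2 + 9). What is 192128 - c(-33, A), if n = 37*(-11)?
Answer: 178697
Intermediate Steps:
n = -407
A = -77 (A = -11*7 = -77)
c(L, p) = -407*L
192128 - c(-33, A) = 192128 - (-407)*(-33) = 192128 - 1*13431 = 192128 - 13431 = 178697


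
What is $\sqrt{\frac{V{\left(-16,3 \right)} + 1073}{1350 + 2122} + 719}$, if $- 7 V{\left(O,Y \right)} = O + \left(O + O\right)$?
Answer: $\frac{\sqrt{541946185}}{868} \approx 26.82$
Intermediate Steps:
$V{\left(O,Y \right)} = - \frac{3 O}{7}$ ($V{\left(O,Y \right)} = - \frac{O + \left(O + O\right)}{7} = - \frac{O + 2 O}{7} = - \frac{3 O}{7}$)
$\sqrt{\frac{V{\left(-16,3 \right)} + 1073}{1350 + 2122} + 719} = \sqrt{\frac{\left(- \frac{3}{7}\right) \left(-16\right) + 1073}{1350 + 2122} + 719} = \sqrt{\frac{\frac{48}{7} + 1073}{3472} + 719} = \sqrt{\frac{7559}{7} \cdot \frac{1}{3472} + 719} = \sqrt{\frac{7559}{24304} + 719} = \sqrt{\frac{17482135}{24304}} = \frac{\sqrt{541946185}}{868}$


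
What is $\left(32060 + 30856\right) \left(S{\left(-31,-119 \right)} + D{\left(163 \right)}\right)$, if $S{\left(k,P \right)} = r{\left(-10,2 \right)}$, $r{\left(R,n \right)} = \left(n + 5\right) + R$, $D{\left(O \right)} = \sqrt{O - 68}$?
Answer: $-188748 + 62916 \sqrt{95} \approx 4.2448 \cdot 10^{5}$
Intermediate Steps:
$D{\left(O \right)} = \sqrt{-68 + O}$
$r{\left(R,n \right)} = 5 + R + n$ ($r{\left(R,n \right)} = \left(5 + n\right) + R = 5 + R + n$)
$S{\left(k,P \right)} = -3$ ($S{\left(k,P \right)} = 5 - 10 + 2 = -3$)
$\left(32060 + 30856\right) \left(S{\left(-31,-119 \right)} + D{\left(163 \right)}\right) = \left(32060 + 30856\right) \left(-3 + \sqrt{-68 + 163}\right) = 62916 \left(-3 + \sqrt{95}\right) = -188748 + 62916 \sqrt{95}$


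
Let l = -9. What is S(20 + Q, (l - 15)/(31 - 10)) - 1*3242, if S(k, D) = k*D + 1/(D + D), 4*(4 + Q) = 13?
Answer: -52231/16 ≈ -3264.4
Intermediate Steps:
Q = -¾ (Q = -4 + (¼)*13 = -4 + 13/4 = -¾ ≈ -0.75000)
S(k, D) = 1/(2*D) + D*k (S(k, D) = D*k + 1/(2*D) = 1/(2*D) + D*k)
S(20 + Q, (l - 15)/(31 - 10)) - 1*3242 = (1/(2*(((-9 - 15)/(31 - 10)))) + ((-9 - 15)/(31 - 10))*(20 - ¾)) - 1*3242 = (1/(2*((-24/21))) - 24/21*(77/4)) - 3242 = (1/(2*((-24*1/21))) - 24*1/21*(77/4)) - 3242 = (1/(2*(-8/7)) - 8/7*77/4) - 3242 = ((½)*(-7/8) - 22) - 3242 = (-7/16 - 22) - 3242 = -359/16 - 3242 = -52231/16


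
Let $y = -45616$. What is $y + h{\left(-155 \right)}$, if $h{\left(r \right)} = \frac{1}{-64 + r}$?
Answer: $- \frac{9989905}{219} \approx -45616.0$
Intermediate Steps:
$y + h{\left(-155 \right)} = -45616 + \frac{1}{-64 - 155} = -45616 + \frac{1}{-219} = -45616 - \frac{1}{219} = - \frac{9989905}{219}$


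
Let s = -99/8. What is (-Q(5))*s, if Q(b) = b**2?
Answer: 2475/8 ≈ 309.38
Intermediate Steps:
s = -99/8 (s = -99*1/8 = -99/8 ≈ -12.375)
(-Q(5))*s = -1*5**2*(-99/8) = -1*25*(-99/8) = -25*(-99/8) = 2475/8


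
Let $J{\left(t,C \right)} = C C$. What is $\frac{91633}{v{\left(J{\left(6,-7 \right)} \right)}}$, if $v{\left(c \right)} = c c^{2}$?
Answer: $\frac{91633}{117649} \approx 0.77887$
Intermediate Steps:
$J{\left(t,C \right)} = C^{2}$
$v{\left(c \right)} = c^{3}$
$\frac{91633}{v{\left(J{\left(6,-7 \right)} \right)}} = \frac{91633}{\left(\left(-7\right)^{2}\right)^{3}} = \frac{91633}{49^{3}} = \frac{91633}{117649}$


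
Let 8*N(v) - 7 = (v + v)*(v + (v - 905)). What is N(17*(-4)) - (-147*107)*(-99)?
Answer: -12315785/8 ≈ -1.5395e+6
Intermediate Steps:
N(v) = 7/8 + v*(-905 + 2*v)/4 (N(v) = 7/8 + ((v + v)*(v + (v - 905)))/8 = 7/8 + ((2*v)*(v + (-905 + v)))/8 = 7/8 + ((2*v)*(-905 + 2*v))/8 = 7/8 + (2*v*(-905 + 2*v))/8 = 7/8 + v*(-905 + 2*v)/4)
N(17*(-4)) - (-147*107)*(-99) = (7/8 + (17*(-4))²/2 - 15385*(-4)/4) - (-147*107)*(-99) = (7/8 + (½)*(-68)² - 905/4*(-68)) - (-15729)*(-99) = (7/8 + (½)*4624 + 15385) - 1*1557171 = (7/8 + 2312 + 15385) - 1557171 = 141583/8 - 1557171 = -12315785/8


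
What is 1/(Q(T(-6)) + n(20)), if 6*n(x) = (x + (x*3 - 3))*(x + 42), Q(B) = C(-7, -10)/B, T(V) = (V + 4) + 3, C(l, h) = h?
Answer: 3/2357 ≈ 0.0012728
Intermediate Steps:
T(V) = 7 + V (T(V) = (4 + V) + 3 = 7 + V)
Q(B) = -10/B
n(x) = (-3 + 4*x)*(42 + x)/6 (n(x) = ((x + (x*3 - 3))*(x + 42))/6 = ((x + (3*x - 3))*(42 + x))/6 = ((x + (-3 + 3*x))*(42 + x))/6 = ((-3 + 4*x)*(42 + x))/6 = (-3 + 4*x)*(42 + x)/6)
1/(Q(T(-6)) + n(20)) = 1/(-10/(7 - 6) + (-21 + (⅔)*20² + (55/2)*20)) = 1/(-10/1 + (-21 + (⅔)*400 + 550)) = 1/(-10*1 + (-21 + 800/3 + 550)) = 1/(-10 + 2387/3) = 1/(2357/3) = 3/2357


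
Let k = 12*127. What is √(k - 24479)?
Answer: I*√22955 ≈ 151.51*I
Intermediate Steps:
k = 1524
√(k - 24479) = √(1524 - 24479) = √(-22955) = I*√22955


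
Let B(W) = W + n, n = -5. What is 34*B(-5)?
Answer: -340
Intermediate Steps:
B(W) = -5 + W (B(W) = W - 5 = -5 + W)
34*B(-5) = 34*(-5 - 5) = 34*(-10) = -340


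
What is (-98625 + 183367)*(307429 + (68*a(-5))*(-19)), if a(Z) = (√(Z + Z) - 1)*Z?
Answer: 25504714998 + 547433320*I*√10 ≈ 2.5505e+10 + 1.7311e+9*I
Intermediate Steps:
a(Z) = Z*(-1 + √2*√Z) (a(Z) = (√(2*Z) - 1)*Z = (√2*√Z - 1)*Z = (-1 + √2*√Z)*Z = Z*(-1 + √2*√Z))
(-98625 + 183367)*(307429 + (68*a(-5))*(-19)) = (-98625 + 183367)*(307429 + (68*(-1*(-5) + √2*(-5)^(3/2)))*(-19)) = 84742*(307429 + (68*(5 + √2*(-5*I*√5)))*(-19)) = 84742*(307429 + (68*(5 - 5*I*√10))*(-19)) = 84742*(307429 + (340 - 340*I*√10)*(-19)) = 84742*(307429 + (-6460 + 6460*I*√10)) = 84742*(300969 + 6460*I*√10) = 25504714998 + 547433320*I*√10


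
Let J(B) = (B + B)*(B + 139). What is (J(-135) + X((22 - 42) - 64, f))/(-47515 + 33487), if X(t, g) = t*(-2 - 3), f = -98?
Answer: 55/1169 ≈ 0.047049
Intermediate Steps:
J(B) = 2*B*(139 + B) (J(B) = (2*B)*(139 + B) = 2*B*(139 + B))
X(t, g) = -5*t (X(t, g) = t*(-5) = -5*t)
(J(-135) + X((22 - 42) - 64, f))/(-47515 + 33487) = (2*(-135)*(139 - 135) - 5*((22 - 42) - 64))/(-47515 + 33487) = (2*(-135)*4 - 5*(-20 - 64))/(-14028) = (-1080 - 5*(-84))*(-1/14028) = (-1080 + 420)*(-1/14028) = -660*(-1/14028) = 55/1169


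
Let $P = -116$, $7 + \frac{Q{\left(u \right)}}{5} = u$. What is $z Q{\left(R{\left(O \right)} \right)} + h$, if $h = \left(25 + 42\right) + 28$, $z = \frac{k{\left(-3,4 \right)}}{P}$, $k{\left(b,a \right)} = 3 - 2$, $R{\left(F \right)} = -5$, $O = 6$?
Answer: $\frac{2770}{29} \approx 95.517$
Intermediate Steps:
$k{\left(b,a \right)} = 1$ ($k{\left(b,a \right)} = 3 - 2 = 1$)
$Q{\left(u \right)} = -35 + 5 u$
$z = - \frac{1}{116}$ ($z = 1 \frac{1}{-116} = 1 \left(- \frac{1}{116}\right) = - \frac{1}{116} \approx -0.0086207$)
$h = 95$ ($h = 67 + 28 = 95$)
$z Q{\left(R{\left(O \right)} \right)} + h = - \frac{-35 + 5 \left(-5\right)}{116} + 95 = - \frac{-35 - 25}{116} + 95 = \left(- \frac{1}{116}\right) \left(-60\right) + 95 = \frac{15}{29} + 95 = \frac{2770}{29}$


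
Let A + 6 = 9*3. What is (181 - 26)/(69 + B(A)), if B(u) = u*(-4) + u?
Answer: 155/6 ≈ 25.833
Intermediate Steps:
A = 21 (A = -6 + 9*3 = -6 + 27 = 21)
B(u) = -3*u (B(u) = -4*u + u = -3*u)
(181 - 26)/(69 + B(A)) = (181 - 26)/(69 - 3*21) = 155/(69 - 63) = 155/6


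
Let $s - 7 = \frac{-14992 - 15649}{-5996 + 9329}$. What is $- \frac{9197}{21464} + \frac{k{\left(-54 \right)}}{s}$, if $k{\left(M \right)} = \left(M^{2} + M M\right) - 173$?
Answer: $- \frac{202454664239}{78450920} \approx -2580.7$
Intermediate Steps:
$s = - \frac{7310}{3333}$ ($s = 7 + \frac{-14992 - 15649}{-5996 + 9329} = 7 - \frac{30641}{3333} = - \frac{7310}{3333} \approx -2.1932$)
$k{\left(M \right)} = -173 + 2 M^{2}$ ($k{\left(M \right)} = \left(M^{2} + M^{2}\right) - 173 = 2 M^{2} - 173 = -173 + 2 M^{2}$)
$- \frac{9197}{21464} + \frac{k{\left(-54 \right)}}{s} = - \frac{9197}{21464} + \frac{-173 + 2 \left(-54\right)^{2}}{- \frac{7310}{3333}} = \left(-9197\right) \frac{1}{21464} + \left(-173 + 2 \cdot 2916\right) \left(- \frac{3333}{7310}\right) = - \frac{9197}{21464} + \left(-173 + 5832\right) \left(- \frac{3333}{7310}\right) = - \frac{9197}{21464} + 5659 \left(- \frac{3333}{7310}\right) = - \frac{9197}{21464} - \frac{18861447}{7310} = - \frac{202454664239}{78450920}$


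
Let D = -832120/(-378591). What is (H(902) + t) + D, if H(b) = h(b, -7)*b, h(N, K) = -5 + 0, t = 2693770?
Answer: 1018130464780/378591 ≈ 2.6893e+6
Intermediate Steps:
h(N, K) = -5
H(b) = -5*b
D = 832120/378591 (D = -832120*(-1/378591) = 832120/378591 ≈ 2.1979)
(H(902) + t) + D = (-5*902 + 2693770) + 832120/378591 = (-4510 + 2693770) + 832120/378591 = 2689260 + 832120/378591 = 1018130464780/378591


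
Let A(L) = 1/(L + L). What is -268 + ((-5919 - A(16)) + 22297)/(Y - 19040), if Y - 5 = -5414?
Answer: -210198719/782368 ≈ -268.67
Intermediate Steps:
A(L) = 1/(2*L)
Y = -5409 (Y = 5 - 5414 = -5409)
-268 + ((-5919 - A(16)) + 22297)/(Y - 19040) = -268 + ((-5919 - 1/(2*16)) + 22297)/(-5409 - 19040) = -268 + ((-5919 - 1/(2*16)) + 22297)/(-24449) = -268 + ((-5919 - 1*1/32) + 22297)*(-1/24449) = -268 + ((-5919 - 1/32) + 22297)*(-1/24449) = -268 + (-189409/32 + 22297)*(-1/24449) = -268 + (524095/32)*(-1/24449) = -268 - 524095/782368 = -210198719/782368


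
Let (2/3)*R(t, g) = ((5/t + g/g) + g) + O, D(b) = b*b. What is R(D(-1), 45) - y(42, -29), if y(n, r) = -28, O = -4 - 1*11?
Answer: 82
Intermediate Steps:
D(b) = b²
O = -15 (O = -4 - 11 = -15)
R(t, g) = -21 + 3*g/2 + 15/(2*t) (R(t, g) = 3*(((5/t + g/g) + g) - 15)/2 = 3*(((5/t + 1) + g) - 15)/2 = 3*(((1 + 5/t) + g) - 15)/2 = 3*((1 + g + 5/t) - 15)/2 = 3*(-14 + g + 5/t)/2 = -21 + 3*g/2 + 15/(2*t))
R(D(-1), 45) - y(42, -29) = 3*(5 + (-1)²*(-14 + 45))/(2*((-1)²)) - 1*(-28) = (3/2)*(5 + 1*31)/1 + 28 = (3/2)*1*(5 + 31) + 28 = (3/2)*1*36 + 28 = 54 + 28 = 82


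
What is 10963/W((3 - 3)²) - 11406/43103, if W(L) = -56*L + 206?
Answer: 470188553/8879218 ≈ 52.954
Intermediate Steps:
W(L) = 206 - 56*L
10963/W((3 - 3)²) - 11406/43103 = 10963/(206 - 56*(3 - 3)²) - 11406/43103 = 10963/(206 - 56*0²) - 11406*1/43103 = 10963/(206 - 56*0) - 11406/43103 = 10963/(206 + 0) - 11406/43103 = 10963/206 - 11406/43103 = 470188553/8879218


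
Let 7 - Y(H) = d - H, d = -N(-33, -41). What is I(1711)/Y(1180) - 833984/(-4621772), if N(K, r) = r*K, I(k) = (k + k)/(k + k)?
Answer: 6394401/35359340 ≈ 0.18084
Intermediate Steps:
I(k) = 1 (I(k) = (2*k)/((2*k)) = (2*k)*(1/(2*k)) = 1)
N(K, r) = K*r
d = -1353 (d = -(-33)*(-41) = -1*1353 = -1353)
Y(H) = 1360 + H (Y(H) = 7 - (-1353 - H) = 7 + (1353 + H) = 1360 + H)
I(1711)/Y(1180) - 833984/(-4621772) = 1/(1360 + 1180) - 833984/(-4621772) = 1/2540 - 833984*(-1/4621772) = 1*(1/2540) + 2512/13921 = 1/2540 + 2512/13921 = 6394401/35359340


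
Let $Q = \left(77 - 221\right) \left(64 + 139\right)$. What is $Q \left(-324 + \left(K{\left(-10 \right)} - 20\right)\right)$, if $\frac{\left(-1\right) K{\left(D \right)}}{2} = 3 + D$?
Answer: $9646560$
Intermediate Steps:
$K{\left(D \right)} = -6 - 2 D$ ($K{\left(D \right)} = - 2 \left(3 + D\right) = -6 - 2 D$)
$Q = -29232$ ($Q = \left(-144\right) 203 = -29232$)
$Q \left(-324 + \left(K{\left(-10 \right)} - 20\right)\right) = - 29232 \left(-324 - 6\right) = \left(-29232\right) \left(-330\right) = 9646560$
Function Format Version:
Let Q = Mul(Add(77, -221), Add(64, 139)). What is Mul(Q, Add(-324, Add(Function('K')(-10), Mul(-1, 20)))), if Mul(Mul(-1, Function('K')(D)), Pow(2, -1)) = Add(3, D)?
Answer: 9646560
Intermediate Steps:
Function('K')(D) = Add(-6, Mul(-2, D)) (Function('K')(D) = Mul(-2, Add(3, D)) = Add(-6, Mul(-2, D)))
Q = -29232 (Q = Mul(-144, 203) = -29232)
Mul(Q, Add(-324, Add(Function('K')(-10), Mul(-1, 20)))) = Mul(-29232, Add(-324, Add(Add(-6, Mul(-2, -10)), Mul(-1, 20)))) = Mul(-29232, Add(-324, Add(Add(-6, 20), -20))) = Mul(-29232, Add(-324, Add(14, -20))) = Mul(-29232, Add(-324, -6)) = Mul(-29232, -330) = 9646560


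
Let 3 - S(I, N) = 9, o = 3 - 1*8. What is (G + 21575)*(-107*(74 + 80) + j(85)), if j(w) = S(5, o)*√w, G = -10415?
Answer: -183894480 - 66960*√85 ≈ -1.8451e+8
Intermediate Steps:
o = -5 (o = 3 - 8 = -5)
S(I, N) = -6 (S(I, N) = 3 - 1*9 = 3 - 9 = -6)
j(w) = -6*√w
(G + 21575)*(-107*(74 + 80) + j(85)) = (-10415 + 21575)*(-107*(74 + 80) - 6*√85) = 11160*(-107*154 - 6*√85) = 11160*(-16478 - 6*√85) = -183894480 - 66960*√85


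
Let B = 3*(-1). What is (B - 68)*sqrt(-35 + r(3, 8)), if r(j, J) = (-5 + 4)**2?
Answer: -71*I*sqrt(34) ≈ -414.0*I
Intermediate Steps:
r(j, J) = 1 (r(j, J) = (-1)**2 = 1)
B = -3
(B - 68)*sqrt(-35 + r(3, 8)) = (-3 - 68)*sqrt(-35 + 1) = -71*I*sqrt(34)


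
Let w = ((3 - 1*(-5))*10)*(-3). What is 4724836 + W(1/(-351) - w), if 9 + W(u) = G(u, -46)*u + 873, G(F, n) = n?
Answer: 1654845706/351 ≈ 4.7147e+6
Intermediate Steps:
w = -240 (w = ((3 + 5)*10)*(-3) = (8*10)*(-3) = 80*(-3) = -240)
W(u) = 864 - 46*u (W(u) = -9 + (-46*u + 873) = -9 + (873 - 46*u) = 864 - 46*u)
4724836 + W(1/(-351) - w) = 4724836 + (864 - 46*(1/(-351) - 1*(-240))) = 4724836 + (864 - 46*(-1/351 + 240)) = 4724836 + (864 - 46*84239/351) = 4724836 + (864 - 3874994/351) = 4724836 - 3571730/351 = 1654845706/351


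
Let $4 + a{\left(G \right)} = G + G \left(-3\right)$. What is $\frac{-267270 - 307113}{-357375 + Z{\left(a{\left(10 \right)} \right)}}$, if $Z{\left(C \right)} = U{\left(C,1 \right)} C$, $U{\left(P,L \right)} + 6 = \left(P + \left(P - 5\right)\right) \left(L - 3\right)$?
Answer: $\frac{191461}{119925} \approx 1.5965$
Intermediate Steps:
$U{\left(P,L \right)} = -6 + \left(-5 + 2 P\right) \left(-3 + L\right)$ ($U{\left(P,L \right)} = -6 + \left(P + \left(P - 5\right)\right) \left(L - 3\right) = -6 + \left(P + \left(-5 + P\right)\right) \left(-3 + L\right) = -6 + \left(-5 + 2 P\right) \left(-3 + L\right)$)
$a{\left(G \right)} = -4 - 2 G$ ($a{\left(G \right)} = -4 + \left(G + G \left(-3\right)\right) = -4 + \left(G - 3 G\right) = -4 - 2 G$)
$Z{\left(C \right)} = C \left(4 - 4 C\right)$ ($Z{\left(C \right)} = \left(9 - 6 C - 5 + 2 \cdot 1 C\right) C = \left(9 - 6 C - 5 + 2 C\right) C = \left(4 - 4 C\right) C = C \left(4 - 4 C\right)$)
$\frac{-267270 - 307113}{-357375 + Z{\left(a{\left(10 \right)} \right)}} = \frac{-267270 - 307113}{-357375 + 4 \left(-4 - 20\right) \left(1 - \left(-4 - 20\right)\right)} = - \frac{574383}{-357375 + 4 \left(-4 - 20\right) \left(1 - \left(-4 - 20\right)\right)} = - \frac{574383}{-357375 + 4 \left(-24\right) \left(1 - -24\right)} = - \frac{574383}{-357375 + 4 \left(-24\right) \left(1 + 24\right)} = - \frac{574383}{-357375 + 4 \left(-24\right) 25} = - \frac{574383}{-357375 - 2400} = - \frac{574383}{-359775} = \left(-574383\right) \left(- \frac{1}{359775}\right) = \frac{191461}{119925}$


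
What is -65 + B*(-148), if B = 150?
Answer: -22265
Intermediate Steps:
-65 + B*(-148) = -65 + 150*(-148) = -65 - 22200 = -22265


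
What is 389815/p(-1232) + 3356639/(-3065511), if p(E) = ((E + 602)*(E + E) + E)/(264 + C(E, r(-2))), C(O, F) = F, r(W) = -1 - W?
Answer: 311463832699993/4754877325968 ≈ 65.504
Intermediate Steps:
p(E) = E/265 + 2*E*(602 + E)/265 (p(E) = ((E + 602)*(E + E) + E)/(264 + (-1 - 1*(-2))) = ((602 + E)*(2*E) + E)/(264 + (-1 + 2)) = (2*E*(602 + E) + E)/(264 + 1) = (E + 2*E*(602 + E))/265 = (E + 2*E*(602 + E))*(1/265) = E/265 + 2*E*(602 + E)/265)
389815/p(-1232) + 3356639/(-3065511) = 389815/(((1/265)*(-1232)*(1205 + 2*(-1232)))) + 3356639/(-3065511) = 389815/(((1/265)*(-1232)*(1205 - 2464))) + 3356639*(-1/3065511) = 389815/(((1/265)*(-1232)*(-1259))) - 3356639/3065511 = 389815/(1551088/265) - 3356639/3065511 = 389815*(265/1551088) - 3356639/3065511 = 103300975/1551088 - 3356639/3065511 = 311463832699993/4754877325968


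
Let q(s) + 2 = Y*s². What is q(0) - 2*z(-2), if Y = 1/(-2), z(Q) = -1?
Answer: 0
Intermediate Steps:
Y = -½ ≈ -0.50000
q(s) = -2 - s²/2
q(0) - 2*z(-2) = (-2 - ½*0²) - 2*(-1) = (-2 - ½*0) + 2 = (-2 + 0) + 2 = -2 + 2 = 0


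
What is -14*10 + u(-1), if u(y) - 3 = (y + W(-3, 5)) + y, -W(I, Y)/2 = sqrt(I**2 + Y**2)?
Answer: -139 - 2*sqrt(34) ≈ -150.66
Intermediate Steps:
W(I, Y) = -2*sqrt(I**2 + Y**2)
u(y) = 3 - 2*sqrt(34) + 2*y (u(y) = 3 + ((y - 2*sqrt((-3)**2 + 5**2)) + y) = 3 + ((y - 2*sqrt(9 + 25)) + y) = 3 + ((y - 2*sqrt(34)) + y) = 3 + (-2*sqrt(34) + 2*y) = 3 - 2*sqrt(34) + 2*y)
-14*10 + u(-1) = -14*10 + (3 - 2*sqrt(34) + 2*(-1)) = -140 + (3 - 2*sqrt(34) - 2) = -140 + (1 - 2*sqrt(34)) = -139 - 2*sqrt(34)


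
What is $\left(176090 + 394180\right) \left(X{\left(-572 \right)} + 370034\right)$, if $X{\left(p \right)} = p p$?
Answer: $397602508860$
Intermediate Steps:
$X{\left(p \right)} = p^{2}$
$\left(176090 + 394180\right) \left(X{\left(-572 \right)} + 370034\right) = \left(176090 + 394180\right) \left(\left(-572\right)^{2} + 370034\right) = 570270 \left(327184 + 370034\right) = 570270 \cdot 697218 = 397602508860$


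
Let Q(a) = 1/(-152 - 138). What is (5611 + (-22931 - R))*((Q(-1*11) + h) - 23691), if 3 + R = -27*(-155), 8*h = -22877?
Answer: 331117135479/580 ≈ 5.7089e+8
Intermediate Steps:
h = -22877/8 (h = (1/8)*(-22877) = -22877/8 ≈ -2859.6)
R = 4182 (R = -3 - 27*(-155) = -3 + 4185 = 4182)
Q(a) = -1/290 (Q(a) = 1/(-290) = -1/290)
(5611 + (-22931 - R))*((Q(-1*11) + h) - 23691) = (5611 + (-22931 - 1*4182))*((-1/290 - 22877/8) - 23691) = (5611 + (-22931 - 4182))*(-3317169/1160 - 23691) = (5611 - 27113)*(-30798729/1160) = -21502*(-30798729/1160) = 331117135479/580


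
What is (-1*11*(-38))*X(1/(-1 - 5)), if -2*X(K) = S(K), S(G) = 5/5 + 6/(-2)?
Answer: 418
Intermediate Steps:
S(G) = -2 (S(G) = 5*(⅕) + 6*(-½) = 1 - 3 = -2)
X(K) = 1 (X(K) = -½*(-2) = 1)
(-1*11*(-38))*X(1/(-1 - 5)) = (-1*11*(-38))*1 = -11*(-38)*1 = 418*1 = 418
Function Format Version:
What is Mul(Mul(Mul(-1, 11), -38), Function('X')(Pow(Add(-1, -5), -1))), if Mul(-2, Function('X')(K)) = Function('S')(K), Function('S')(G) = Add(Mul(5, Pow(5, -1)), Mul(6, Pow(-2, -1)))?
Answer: 418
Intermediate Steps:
Function('S')(G) = -2 (Function('S')(G) = Add(Mul(5, Rational(1, 5)), Mul(6, Rational(-1, 2))) = Add(1, -3) = -2)
Function('X')(K) = 1 (Function('X')(K) = Mul(Rational(-1, 2), -2) = 1)
Mul(Mul(Mul(-1, 11), -38), Function('X')(Pow(Add(-1, -5), -1))) = Mul(Mul(Mul(-1, 11), -38), 1) = Mul(Mul(-11, -38), 1) = Mul(418, 1) = 418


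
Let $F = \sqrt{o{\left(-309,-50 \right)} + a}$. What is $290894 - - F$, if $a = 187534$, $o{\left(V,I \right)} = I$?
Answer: $290894 + 2 \sqrt{46871} \approx 2.9133 \cdot 10^{5}$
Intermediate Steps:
$F = 2 \sqrt{46871}$ ($F = \sqrt{-50 + 187534} = \sqrt{187484} = 2 \sqrt{46871} \approx 432.99$)
$290894 - - F = 290894 - - 2 \sqrt{46871} = 290894 + 2 \sqrt{46871}$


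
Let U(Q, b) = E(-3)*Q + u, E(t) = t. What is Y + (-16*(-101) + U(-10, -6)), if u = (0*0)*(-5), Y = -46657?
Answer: -45011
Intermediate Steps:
u = 0 (u = 0*(-5) = 0)
U(Q, b) = -3*Q (U(Q, b) = -3*Q + 0 = -3*Q)
Y + (-16*(-101) + U(-10, -6)) = -46657 + (-16*(-101) - 3*(-10)) = -46657 + (1616 + 30) = -46657 + 1646 = -45011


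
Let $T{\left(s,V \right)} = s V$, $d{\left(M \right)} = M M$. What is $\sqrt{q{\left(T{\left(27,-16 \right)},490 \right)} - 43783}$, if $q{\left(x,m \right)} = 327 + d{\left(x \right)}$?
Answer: $8 \sqrt{2237} \approx 378.38$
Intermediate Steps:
$d{\left(M \right)} = M^{2}$
$T{\left(s,V \right)} = V s$
$q{\left(x,m \right)} = 327 + x^{2}$
$\sqrt{q{\left(T{\left(27,-16 \right)},490 \right)} - 43783} = \sqrt{\left(327 + \left(\left(-16\right) 27\right)^{2}\right) - 43783} = \sqrt{\left(327 + \left(-432\right)^{2}\right) - 43783} = \sqrt{\left(327 + 186624\right) - 43783} = \sqrt{186951 - 43783} = \sqrt{143168} = 8 \sqrt{2237}$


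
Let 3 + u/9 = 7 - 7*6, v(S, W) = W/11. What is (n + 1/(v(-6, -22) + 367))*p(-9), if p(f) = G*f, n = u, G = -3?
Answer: -3370383/365 ≈ -9233.9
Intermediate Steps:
v(S, W) = W/11 (v(S, W) = W*(1/11) = W/11)
u = -342 (u = -27 + 9*(7 - 7*6) = -27 + 9*(7 - 42) = -27 + 9*(-35) = -27 - 315 = -342)
n = -342
p(f) = -3*f
(n + 1/(v(-6, -22) + 367))*p(-9) = (-342 + 1/((1/11)*(-22) + 367))*(-3*(-9)) = (-342 + 1/(-2 + 367))*27 = (-342 + 1/365)*27 = -124829/365*27 = -3370383/365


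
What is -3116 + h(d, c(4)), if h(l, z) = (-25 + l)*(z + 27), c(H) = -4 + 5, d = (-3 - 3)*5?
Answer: -4656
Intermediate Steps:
d = -30 (d = -6*5 = -30)
c(H) = 1
h(l, z) = (-25 + l)*(27 + z)
-3116 + h(d, c(4)) = -3116 + (-675 - 25*1 + 27*(-30) - 30*1) = -3116 + (-675 - 25 - 810 - 30) = -3116 - 1540 = -4656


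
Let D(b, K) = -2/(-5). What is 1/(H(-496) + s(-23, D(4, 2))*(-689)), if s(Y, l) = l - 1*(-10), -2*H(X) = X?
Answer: -5/34588 ≈ -0.00014456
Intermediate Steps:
H(X) = -X/2
D(b, K) = 2/5 (D(b, K) = -2*(-1)/5 = -2*(-1/5) = 2/5)
s(Y, l) = 10 + l (s(Y, l) = l + 10 = 10 + l)
1/(H(-496) + s(-23, D(4, 2))*(-689)) = 1/(-1/2*(-496) + (10 + 2/5)*(-689)) = 1/(248 + (52/5)*(-689)) = 1/(248 - 35828/5) = 1/(-34588/5) = -5/34588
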